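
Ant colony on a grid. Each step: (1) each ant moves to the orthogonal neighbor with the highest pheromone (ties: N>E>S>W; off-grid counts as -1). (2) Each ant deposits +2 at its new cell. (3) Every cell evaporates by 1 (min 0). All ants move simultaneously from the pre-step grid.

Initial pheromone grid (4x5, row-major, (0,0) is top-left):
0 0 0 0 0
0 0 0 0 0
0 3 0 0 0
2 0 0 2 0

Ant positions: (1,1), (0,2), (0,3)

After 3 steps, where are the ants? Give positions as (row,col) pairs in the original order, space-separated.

Step 1: ant0:(1,1)->S->(2,1) | ant1:(0,2)->E->(0,3) | ant2:(0,3)->E->(0,4)
  grid max=4 at (2,1)
Step 2: ant0:(2,1)->N->(1,1) | ant1:(0,3)->E->(0,4) | ant2:(0,4)->W->(0,3)
  grid max=3 at (2,1)
Step 3: ant0:(1,1)->S->(2,1) | ant1:(0,4)->W->(0,3) | ant2:(0,3)->E->(0,4)
  grid max=4 at (2,1)

(2,1) (0,3) (0,4)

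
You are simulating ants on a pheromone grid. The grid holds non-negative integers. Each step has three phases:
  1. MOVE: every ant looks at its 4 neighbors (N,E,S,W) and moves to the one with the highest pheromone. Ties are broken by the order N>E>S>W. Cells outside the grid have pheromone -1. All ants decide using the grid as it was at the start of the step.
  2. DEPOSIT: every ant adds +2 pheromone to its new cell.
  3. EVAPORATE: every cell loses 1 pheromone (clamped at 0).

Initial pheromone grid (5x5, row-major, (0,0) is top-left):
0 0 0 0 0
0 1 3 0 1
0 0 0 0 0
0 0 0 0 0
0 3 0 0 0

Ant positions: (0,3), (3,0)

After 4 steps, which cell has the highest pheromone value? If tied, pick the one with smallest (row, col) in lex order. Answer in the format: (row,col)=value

Answer: (0,1)=1

Derivation:
Step 1: ant0:(0,3)->E->(0,4) | ant1:(3,0)->N->(2,0)
  grid max=2 at (1,2)
Step 2: ant0:(0,4)->S->(1,4) | ant1:(2,0)->N->(1,0)
  grid max=1 at (1,0)
Step 3: ant0:(1,4)->N->(0,4) | ant1:(1,0)->N->(0,0)
  grid max=1 at (0,0)
Step 4: ant0:(0,4)->S->(1,4) | ant1:(0,0)->E->(0,1)
  grid max=1 at (0,1)
Final grid:
  0 1 0 0 0
  0 0 0 0 1
  0 0 0 0 0
  0 0 0 0 0
  0 0 0 0 0
Max pheromone 1 at (0,1)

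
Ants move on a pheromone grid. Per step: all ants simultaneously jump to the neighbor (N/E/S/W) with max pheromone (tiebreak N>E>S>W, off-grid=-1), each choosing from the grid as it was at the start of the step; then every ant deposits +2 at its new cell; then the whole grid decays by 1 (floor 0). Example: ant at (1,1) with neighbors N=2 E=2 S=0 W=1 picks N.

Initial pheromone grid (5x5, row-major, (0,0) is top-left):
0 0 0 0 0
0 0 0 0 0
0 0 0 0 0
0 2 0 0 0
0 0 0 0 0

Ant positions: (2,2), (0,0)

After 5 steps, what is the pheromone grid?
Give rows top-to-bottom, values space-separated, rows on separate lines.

After step 1: ants at (1,2),(0,1)
  0 1 0 0 0
  0 0 1 0 0
  0 0 0 0 0
  0 1 0 0 0
  0 0 0 0 0
After step 2: ants at (0,2),(0,2)
  0 0 3 0 0
  0 0 0 0 0
  0 0 0 0 0
  0 0 0 0 0
  0 0 0 0 0
After step 3: ants at (0,3),(0,3)
  0 0 2 3 0
  0 0 0 0 0
  0 0 0 0 0
  0 0 0 0 0
  0 0 0 0 0
After step 4: ants at (0,2),(0,2)
  0 0 5 2 0
  0 0 0 0 0
  0 0 0 0 0
  0 0 0 0 0
  0 0 0 0 0
After step 5: ants at (0,3),(0,3)
  0 0 4 5 0
  0 0 0 0 0
  0 0 0 0 0
  0 0 0 0 0
  0 0 0 0 0

0 0 4 5 0
0 0 0 0 0
0 0 0 0 0
0 0 0 0 0
0 0 0 0 0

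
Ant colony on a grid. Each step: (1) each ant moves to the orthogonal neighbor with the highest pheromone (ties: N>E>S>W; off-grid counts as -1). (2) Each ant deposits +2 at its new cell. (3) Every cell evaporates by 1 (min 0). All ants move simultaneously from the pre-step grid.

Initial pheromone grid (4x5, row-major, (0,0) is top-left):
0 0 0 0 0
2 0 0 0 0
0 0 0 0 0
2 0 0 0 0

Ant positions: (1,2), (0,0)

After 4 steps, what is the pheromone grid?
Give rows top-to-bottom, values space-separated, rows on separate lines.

After step 1: ants at (0,2),(1,0)
  0 0 1 0 0
  3 0 0 0 0
  0 0 0 0 0
  1 0 0 0 0
After step 2: ants at (0,3),(0,0)
  1 0 0 1 0
  2 0 0 0 0
  0 0 0 0 0
  0 0 0 0 0
After step 3: ants at (0,4),(1,0)
  0 0 0 0 1
  3 0 0 0 0
  0 0 0 0 0
  0 0 0 0 0
After step 4: ants at (1,4),(0,0)
  1 0 0 0 0
  2 0 0 0 1
  0 0 0 0 0
  0 0 0 0 0

1 0 0 0 0
2 0 0 0 1
0 0 0 0 0
0 0 0 0 0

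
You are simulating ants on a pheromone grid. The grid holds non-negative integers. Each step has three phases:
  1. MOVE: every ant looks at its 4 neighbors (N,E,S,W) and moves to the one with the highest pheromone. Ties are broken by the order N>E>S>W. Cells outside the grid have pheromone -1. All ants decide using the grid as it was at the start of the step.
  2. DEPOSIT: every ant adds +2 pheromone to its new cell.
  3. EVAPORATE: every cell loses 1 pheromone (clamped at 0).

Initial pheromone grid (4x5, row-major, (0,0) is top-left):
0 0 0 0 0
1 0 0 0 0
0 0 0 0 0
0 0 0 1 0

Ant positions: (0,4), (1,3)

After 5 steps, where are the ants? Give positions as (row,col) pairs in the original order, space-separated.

Step 1: ant0:(0,4)->S->(1,4) | ant1:(1,3)->N->(0,3)
  grid max=1 at (0,3)
Step 2: ant0:(1,4)->N->(0,4) | ant1:(0,3)->E->(0,4)
  grid max=3 at (0,4)
Step 3: ant0:(0,4)->S->(1,4) | ant1:(0,4)->S->(1,4)
  grid max=3 at (1,4)
Step 4: ant0:(1,4)->N->(0,4) | ant1:(1,4)->N->(0,4)
  grid max=5 at (0,4)
Step 5: ant0:(0,4)->S->(1,4) | ant1:(0,4)->S->(1,4)
  grid max=5 at (1,4)

(1,4) (1,4)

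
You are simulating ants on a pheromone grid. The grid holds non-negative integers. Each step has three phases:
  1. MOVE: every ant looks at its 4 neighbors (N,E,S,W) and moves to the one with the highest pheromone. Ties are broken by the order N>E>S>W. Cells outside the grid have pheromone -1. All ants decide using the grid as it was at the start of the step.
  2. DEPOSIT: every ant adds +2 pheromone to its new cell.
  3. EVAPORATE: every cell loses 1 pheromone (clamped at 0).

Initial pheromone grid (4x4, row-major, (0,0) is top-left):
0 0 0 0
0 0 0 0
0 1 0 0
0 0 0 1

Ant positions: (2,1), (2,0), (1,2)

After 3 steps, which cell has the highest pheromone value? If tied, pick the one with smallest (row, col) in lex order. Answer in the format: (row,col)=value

Step 1: ant0:(2,1)->N->(1,1) | ant1:(2,0)->E->(2,1) | ant2:(1,2)->N->(0,2)
  grid max=2 at (2,1)
Step 2: ant0:(1,1)->S->(2,1) | ant1:(2,1)->N->(1,1) | ant2:(0,2)->E->(0,3)
  grid max=3 at (2,1)
Step 3: ant0:(2,1)->N->(1,1) | ant1:(1,1)->S->(2,1) | ant2:(0,3)->S->(1,3)
  grid max=4 at (2,1)
Final grid:
  0 0 0 0
  0 3 0 1
  0 4 0 0
  0 0 0 0
Max pheromone 4 at (2,1)

Answer: (2,1)=4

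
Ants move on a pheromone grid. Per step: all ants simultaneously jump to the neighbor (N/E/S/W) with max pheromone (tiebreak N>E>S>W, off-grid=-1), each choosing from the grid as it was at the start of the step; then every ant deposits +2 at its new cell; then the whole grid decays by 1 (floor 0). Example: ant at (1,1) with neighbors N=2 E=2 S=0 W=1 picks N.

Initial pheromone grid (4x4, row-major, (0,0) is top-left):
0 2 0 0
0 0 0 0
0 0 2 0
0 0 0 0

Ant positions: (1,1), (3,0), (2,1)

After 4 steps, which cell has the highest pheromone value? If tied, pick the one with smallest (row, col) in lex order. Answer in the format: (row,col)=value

Step 1: ant0:(1,1)->N->(0,1) | ant1:(3,0)->N->(2,0) | ant2:(2,1)->E->(2,2)
  grid max=3 at (0,1)
Step 2: ant0:(0,1)->E->(0,2) | ant1:(2,0)->N->(1,0) | ant2:(2,2)->N->(1,2)
  grid max=2 at (0,1)
Step 3: ant0:(0,2)->W->(0,1) | ant1:(1,0)->N->(0,0) | ant2:(1,2)->S->(2,2)
  grid max=3 at (0,1)
Step 4: ant0:(0,1)->W->(0,0) | ant1:(0,0)->E->(0,1) | ant2:(2,2)->N->(1,2)
  grid max=4 at (0,1)
Final grid:
  2 4 0 0
  0 0 1 0
  0 0 2 0
  0 0 0 0
Max pheromone 4 at (0,1)

Answer: (0,1)=4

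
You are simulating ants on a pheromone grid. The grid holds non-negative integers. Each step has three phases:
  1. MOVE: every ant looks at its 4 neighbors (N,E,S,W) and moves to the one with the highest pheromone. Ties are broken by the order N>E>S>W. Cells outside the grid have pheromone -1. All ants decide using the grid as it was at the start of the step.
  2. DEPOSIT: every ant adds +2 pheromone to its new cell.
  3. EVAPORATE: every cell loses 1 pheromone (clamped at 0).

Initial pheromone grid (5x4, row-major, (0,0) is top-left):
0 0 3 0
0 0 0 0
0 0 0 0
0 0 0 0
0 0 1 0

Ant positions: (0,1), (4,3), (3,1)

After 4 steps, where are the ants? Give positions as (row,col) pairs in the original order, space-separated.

Step 1: ant0:(0,1)->E->(0,2) | ant1:(4,3)->W->(4,2) | ant2:(3,1)->N->(2,1)
  grid max=4 at (0,2)
Step 2: ant0:(0,2)->E->(0,3) | ant1:(4,2)->N->(3,2) | ant2:(2,1)->N->(1,1)
  grid max=3 at (0,2)
Step 3: ant0:(0,3)->W->(0,2) | ant1:(3,2)->S->(4,2) | ant2:(1,1)->N->(0,1)
  grid max=4 at (0,2)
Step 4: ant0:(0,2)->W->(0,1) | ant1:(4,2)->N->(3,2) | ant2:(0,1)->E->(0,2)
  grid max=5 at (0,2)

(0,1) (3,2) (0,2)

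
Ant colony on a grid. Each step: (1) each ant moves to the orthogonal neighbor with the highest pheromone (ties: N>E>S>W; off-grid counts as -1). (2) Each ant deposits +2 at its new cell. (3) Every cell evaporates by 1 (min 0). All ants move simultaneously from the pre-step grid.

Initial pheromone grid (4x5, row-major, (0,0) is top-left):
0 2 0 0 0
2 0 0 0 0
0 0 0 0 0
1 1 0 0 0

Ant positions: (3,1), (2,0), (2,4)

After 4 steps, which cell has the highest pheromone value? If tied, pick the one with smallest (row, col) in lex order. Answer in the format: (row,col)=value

Answer: (1,0)=4

Derivation:
Step 1: ant0:(3,1)->W->(3,0) | ant1:(2,0)->N->(1,0) | ant2:(2,4)->N->(1,4)
  grid max=3 at (1,0)
Step 2: ant0:(3,0)->N->(2,0) | ant1:(1,0)->N->(0,0) | ant2:(1,4)->N->(0,4)
  grid max=2 at (1,0)
Step 3: ant0:(2,0)->N->(1,0) | ant1:(0,0)->S->(1,0) | ant2:(0,4)->S->(1,4)
  grid max=5 at (1,0)
Step 4: ant0:(1,0)->N->(0,0) | ant1:(1,0)->N->(0,0) | ant2:(1,4)->N->(0,4)
  grid max=4 at (1,0)
Final grid:
  3 0 0 0 1
  4 0 0 0 0
  0 0 0 0 0
  0 0 0 0 0
Max pheromone 4 at (1,0)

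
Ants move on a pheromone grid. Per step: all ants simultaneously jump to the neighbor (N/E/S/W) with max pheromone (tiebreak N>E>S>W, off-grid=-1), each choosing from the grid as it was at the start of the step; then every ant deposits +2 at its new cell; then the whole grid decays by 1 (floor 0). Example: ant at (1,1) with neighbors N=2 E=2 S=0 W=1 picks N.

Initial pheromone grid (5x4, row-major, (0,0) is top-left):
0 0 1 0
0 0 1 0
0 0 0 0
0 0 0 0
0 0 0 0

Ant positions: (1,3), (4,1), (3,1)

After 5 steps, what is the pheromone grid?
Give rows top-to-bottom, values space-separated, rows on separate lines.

After step 1: ants at (1,2),(3,1),(2,1)
  0 0 0 0
  0 0 2 0
  0 1 0 0
  0 1 0 0
  0 0 0 0
After step 2: ants at (0,2),(2,1),(3,1)
  0 0 1 0
  0 0 1 0
  0 2 0 0
  0 2 0 0
  0 0 0 0
After step 3: ants at (1,2),(3,1),(2,1)
  0 0 0 0
  0 0 2 0
  0 3 0 0
  0 3 0 0
  0 0 0 0
After step 4: ants at (0,2),(2,1),(3,1)
  0 0 1 0
  0 0 1 0
  0 4 0 0
  0 4 0 0
  0 0 0 0
After step 5: ants at (1,2),(3,1),(2,1)
  0 0 0 0
  0 0 2 0
  0 5 0 0
  0 5 0 0
  0 0 0 0

0 0 0 0
0 0 2 0
0 5 0 0
0 5 0 0
0 0 0 0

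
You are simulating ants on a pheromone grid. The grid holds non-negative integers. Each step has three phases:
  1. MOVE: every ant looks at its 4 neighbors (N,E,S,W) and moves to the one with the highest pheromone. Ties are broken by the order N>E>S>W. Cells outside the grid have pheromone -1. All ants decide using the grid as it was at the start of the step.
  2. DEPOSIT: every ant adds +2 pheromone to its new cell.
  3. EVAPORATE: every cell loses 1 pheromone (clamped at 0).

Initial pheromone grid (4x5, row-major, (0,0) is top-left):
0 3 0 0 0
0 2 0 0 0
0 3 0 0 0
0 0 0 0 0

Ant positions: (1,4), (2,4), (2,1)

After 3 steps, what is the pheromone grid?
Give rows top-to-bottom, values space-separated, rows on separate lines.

After step 1: ants at (0,4),(1,4),(1,1)
  0 2 0 0 1
  0 3 0 0 1
  0 2 0 0 0
  0 0 0 0 0
After step 2: ants at (1,4),(0,4),(0,1)
  0 3 0 0 2
  0 2 0 0 2
  0 1 0 0 0
  0 0 0 0 0
After step 3: ants at (0,4),(1,4),(1,1)
  0 2 0 0 3
  0 3 0 0 3
  0 0 0 0 0
  0 0 0 0 0

0 2 0 0 3
0 3 0 0 3
0 0 0 0 0
0 0 0 0 0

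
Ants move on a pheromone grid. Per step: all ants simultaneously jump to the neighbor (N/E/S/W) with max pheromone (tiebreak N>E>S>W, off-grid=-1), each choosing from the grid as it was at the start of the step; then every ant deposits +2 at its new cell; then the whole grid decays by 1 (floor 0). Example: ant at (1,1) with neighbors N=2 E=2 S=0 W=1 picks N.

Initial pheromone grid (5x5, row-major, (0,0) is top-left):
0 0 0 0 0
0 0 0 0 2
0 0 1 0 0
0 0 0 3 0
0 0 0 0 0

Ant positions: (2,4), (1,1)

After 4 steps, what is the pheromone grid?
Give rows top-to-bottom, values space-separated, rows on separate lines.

After step 1: ants at (1,4),(0,1)
  0 1 0 0 0
  0 0 0 0 3
  0 0 0 0 0
  0 0 0 2 0
  0 0 0 0 0
After step 2: ants at (0,4),(0,2)
  0 0 1 0 1
  0 0 0 0 2
  0 0 0 0 0
  0 0 0 1 0
  0 0 0 0 0
After step 3: ants at (1,4),(0,3)
  0 0 0 1 0
  0 0 0 0 3
  0 0 0 0 0
  0 0 0 0 0
  0 0 0 0 0
After step 4: ants at (0,4),(0,4)
  0 0 0 0 3
  0 0 0 0 2
  0 0 0 0 0
  0 0 0 0 0
  0 0 0 0 0

0 0 0 0 3
0 0 0 0 2
0 0 0 0 0
0 0 0 0 0
0 0 0 0 0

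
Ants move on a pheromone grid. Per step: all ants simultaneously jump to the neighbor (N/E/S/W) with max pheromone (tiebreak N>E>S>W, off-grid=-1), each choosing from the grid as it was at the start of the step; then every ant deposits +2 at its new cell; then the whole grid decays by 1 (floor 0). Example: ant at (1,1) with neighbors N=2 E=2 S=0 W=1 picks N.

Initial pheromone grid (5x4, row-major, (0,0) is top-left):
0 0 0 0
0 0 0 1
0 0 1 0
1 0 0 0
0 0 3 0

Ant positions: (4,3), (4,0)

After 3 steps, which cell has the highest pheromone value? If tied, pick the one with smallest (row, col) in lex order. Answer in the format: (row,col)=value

Answer: (4,2)=4

Derivation:
Step 1: ant0:(4,3)->W->(4,2) | ant1:(4,0)->N->(3,0)
  grid max=4 at (4,2)
Step 2: ant0:(4,2)->N->(3,2) | ant1:(3,0)->N->(2,0)
  grid max=3 at (4,2)
Step 3: ant0:(3,2)->S->(4,2) | ant1:(2,0)->S->(3,0)
  grid max=4 at (4,2)
Final grid:
  0 0 0 0
  0 0 0 0
  0 0 0 0
  2 0 0 0
  0 0 4 0
Max pheromone 4 at (4,2)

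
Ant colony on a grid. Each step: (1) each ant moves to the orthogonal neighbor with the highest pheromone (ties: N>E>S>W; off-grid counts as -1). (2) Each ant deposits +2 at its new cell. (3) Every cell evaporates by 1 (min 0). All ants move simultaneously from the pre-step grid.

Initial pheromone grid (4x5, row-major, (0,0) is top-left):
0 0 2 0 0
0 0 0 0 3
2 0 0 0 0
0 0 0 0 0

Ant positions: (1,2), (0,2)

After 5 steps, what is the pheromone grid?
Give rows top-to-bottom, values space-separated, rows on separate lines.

After step 1: ants at (0,2),(0,3)
  0 0 3 1 0
  0 0 0 0 2
  1 0 0 0 0
  0 0 0 0 0
After step 2: ants at (0,3),(0,2)
  0 0 4 2 0
  0 0 0 0 1
  0 0 0 0 0
  0 0 0 0 0
After step 3: ants at (0,2),(0,3)
  0 0 5 3 0
  0 0 0 0 0
  0 0 0 0 0
  0 0 0 0 0
After step 4: ants at (0,3),(0,2)
  0 0 6 4 0
  0 0 0 0 0
  0 0 0 0 0
  0 0 0 0 0
After step 5: ants at (0,2),(0,3)
  0 0 7 5 0
  0 0 0 0 0
  0 0 0 0 0
  0 0 0 0 0

0 0 7 5 0
0 0 0 0 0
0 0 0 0 0
0 0 0 0 0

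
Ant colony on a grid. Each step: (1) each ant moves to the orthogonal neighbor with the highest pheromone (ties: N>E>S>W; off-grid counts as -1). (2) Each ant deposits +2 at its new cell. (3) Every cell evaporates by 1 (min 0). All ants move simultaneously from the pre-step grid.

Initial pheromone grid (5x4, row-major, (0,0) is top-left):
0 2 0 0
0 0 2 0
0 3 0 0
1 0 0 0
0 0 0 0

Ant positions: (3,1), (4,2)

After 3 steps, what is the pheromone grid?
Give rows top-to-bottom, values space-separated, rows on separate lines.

After step 1: ants at (2,1),(3,2)
  0 1 0 0
  0 0 1 0
  0 4 0 0
  0 0 1 0
  0 0 0 0
After step 2: ants at (1,1),(2,2)
  0 0 0 0
  0 1 0 0
  0 3 1 0
  0 0 0 0
  0 0 0 0
After step 3: ants at (2,1),(2,1)
  0 0 0 0
  0 0 0 0
  0 6 0 0
  0 0 0 0
  0 0 0 0

0 0 0 0
0 0 0 0
0 6 0 0
0 0 0 0
0 0 0 0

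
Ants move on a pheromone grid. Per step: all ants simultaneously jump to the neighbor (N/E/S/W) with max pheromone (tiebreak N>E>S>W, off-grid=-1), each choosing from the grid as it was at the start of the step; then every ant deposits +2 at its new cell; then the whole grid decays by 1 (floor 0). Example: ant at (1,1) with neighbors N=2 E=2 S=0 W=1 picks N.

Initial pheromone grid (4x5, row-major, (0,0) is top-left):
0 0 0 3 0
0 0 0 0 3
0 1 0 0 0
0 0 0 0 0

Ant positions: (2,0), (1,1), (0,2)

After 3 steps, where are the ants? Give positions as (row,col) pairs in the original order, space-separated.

Step 1: ant0:(2,0)->E->(2,1) | ant1:(1,1)->S->(2,1) | ant2:(0,2)->E->(0,3)
  grid max=4 at (0,3)
Step 2: ant0:(2,1)->N->(1,1) | ant1:(2,1)->N->(1,1) | ant2:(0,3)->E->(0,4)
  grid max=3 at (0,3)
Step 3: ant0:(1,1)->S->(2,1) | ant1:(1,1)->S->(2,1) | ant2:(0,4)->W->(0,3)
  grid max=6 at (2,1)

(2,1) (2,1) (0,3)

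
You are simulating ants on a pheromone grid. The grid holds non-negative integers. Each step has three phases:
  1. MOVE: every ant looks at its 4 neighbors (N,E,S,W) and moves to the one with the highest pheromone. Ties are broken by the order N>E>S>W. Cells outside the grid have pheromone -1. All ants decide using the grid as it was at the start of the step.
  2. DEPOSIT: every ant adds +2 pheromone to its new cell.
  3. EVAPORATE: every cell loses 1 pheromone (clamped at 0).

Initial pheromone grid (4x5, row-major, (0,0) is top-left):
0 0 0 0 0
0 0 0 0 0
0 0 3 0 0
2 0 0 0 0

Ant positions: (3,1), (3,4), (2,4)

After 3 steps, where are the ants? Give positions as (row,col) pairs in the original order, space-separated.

Step 1: ant0:(3,1)->W->(3,0) | ant1:(3,4)->N->(2,4) | ant2:(2,4)->N->(1,4)
  grid max=3 at (3,0)
Step 2: ant0:(3,0)->N->(2,0) | ant1:(2,4)->N->(1,4) | ant2:(1,4)->S->(2,4)
  grid max=2 at (1,4)
Step 3: ant0:(2,0)->S->(3,0) | ant1:(1,4)->S->(2,4) | ant2:(2,4)->N->(1,4)
  grid max=3 at (1,4)

(3,0) (2,4) (1,4)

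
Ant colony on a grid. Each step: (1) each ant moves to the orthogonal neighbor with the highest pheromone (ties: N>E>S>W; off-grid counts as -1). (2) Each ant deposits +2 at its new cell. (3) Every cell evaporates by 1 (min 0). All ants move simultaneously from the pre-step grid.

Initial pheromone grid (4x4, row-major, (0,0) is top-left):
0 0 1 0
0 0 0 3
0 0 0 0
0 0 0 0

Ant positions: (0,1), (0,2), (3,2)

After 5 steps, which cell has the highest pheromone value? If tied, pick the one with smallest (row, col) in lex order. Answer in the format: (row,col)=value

Answer: (1,3)=10

Derivation:
Step 1: ant0:(0,1)->E->(0,2) | ant1:(0,2)->E->(0,3) | ant2:(3,2)->N->(2,2)
  grid max=2 at (0,2)
Step 2: ant0:(0,2)->E->(0,3) | ant1:(0,3)->S->(1,3) | ant2:(2,2)->N->(1,2)
  grid max=3 at (1,3)
Step 3: ant0:(0,3)->S->(1,3) | ant1:(1,3)->N->(0,3) | ant2:(1,2)->E->(1,3)
  grid max=6 at (1,3)
Step 4: ant0:(1,3)->N->(0,3) | ant1:(0,3)->S->(1,3) | ant2:(1,3)->N->(0,3)
  grid max=7 at (1,3)
Step 5: ant0:(0,3)->S->(1,3) | ant1:(1,3)->N->(0,3) | ant2:(0,3)->S->(1,3)
  grid max=10 at (1,3)
Final grid:
  0 0 0 7
  0 0 0 10
  0 0 0 0
  0 0 0 0
Max pheromone 10 at (1,3)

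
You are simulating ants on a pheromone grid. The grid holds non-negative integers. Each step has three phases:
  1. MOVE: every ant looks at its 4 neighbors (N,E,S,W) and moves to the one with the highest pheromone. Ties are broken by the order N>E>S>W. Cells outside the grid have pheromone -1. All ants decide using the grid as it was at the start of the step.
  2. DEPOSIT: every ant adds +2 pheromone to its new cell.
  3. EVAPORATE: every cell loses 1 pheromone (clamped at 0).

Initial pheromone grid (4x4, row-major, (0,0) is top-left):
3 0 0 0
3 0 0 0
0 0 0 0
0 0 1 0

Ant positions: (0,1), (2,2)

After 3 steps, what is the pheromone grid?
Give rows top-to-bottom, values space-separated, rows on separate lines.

After step 1: ants at (0,0),(3,2)
  4 0 0 0
  2 0 0 0
  0 0 0 0
  0 0 2 0
After step 2: ants at (1,0),(2,2)
  3 0 0 0
  3 0 0 0
  0 0 1 0
  0 0 1 0
After step 3: ants at (0,0),(3,2)
  4 0 0 0
  2 0 0 0
  0 0 0 0
  0 0 2 0

4 0 0 0
2 0 0 0
0 0 0 0
0 0 2 0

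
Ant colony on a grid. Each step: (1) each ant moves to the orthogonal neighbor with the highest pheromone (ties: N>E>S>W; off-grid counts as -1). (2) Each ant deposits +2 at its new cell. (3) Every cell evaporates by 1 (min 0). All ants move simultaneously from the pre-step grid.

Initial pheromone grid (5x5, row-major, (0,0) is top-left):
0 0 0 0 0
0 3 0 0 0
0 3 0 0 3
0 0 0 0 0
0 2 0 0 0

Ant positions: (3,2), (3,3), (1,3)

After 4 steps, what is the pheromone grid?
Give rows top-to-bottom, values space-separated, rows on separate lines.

After step 1: ants at (2,2),(2,3),(0,3)
  0 0 0 1 0
  0 2 0 0 0
  0 2 1 1 2
  0 0 0 0 0
  0 1 0 0 0
After step 2: ants at (2,1),(2,4),(0,4)
  0 0 0 0 1
  0 1 0 0 0
  0 3 0 0 3
  0 0 0 0 0
  0 0 0 0 0
After step 3: ants at (1,1),(1,4),(1,4)
  0 0 0 0 0
  0 2 0 0 3
  0 2 0 0 2
  0 0 0 0 0
  0 0 0 0 0
After step 4: ants at (2,1),(2,4),(2,4)
  0 0 0 0 0
  0 1 0 0 2
  0 3 0 0 5
  0 0 0 0 0
  0 0 0 0 0

0 0 0 0 0
0 1 0 0 2
0 3 0 0 5
0 0 0 0 0
0 0 0 0 0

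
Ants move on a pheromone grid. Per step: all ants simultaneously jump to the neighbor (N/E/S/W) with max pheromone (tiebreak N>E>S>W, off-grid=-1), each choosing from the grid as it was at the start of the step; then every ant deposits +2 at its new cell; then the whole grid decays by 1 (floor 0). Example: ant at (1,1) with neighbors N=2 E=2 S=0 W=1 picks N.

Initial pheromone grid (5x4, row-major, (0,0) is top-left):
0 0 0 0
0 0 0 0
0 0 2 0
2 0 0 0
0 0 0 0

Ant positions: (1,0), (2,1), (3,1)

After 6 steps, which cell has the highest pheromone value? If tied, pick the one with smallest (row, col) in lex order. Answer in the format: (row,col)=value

Step 1: ant0:(1,0)->N->(0,0) | ant1:(2,1)->E->(2,2) | ant2:(3,1)->W->(3,0)
  grid max=3 at (2,2)
Step 2: ant0:(0,0)->E->(0,1) | ant1:(2,2)->N->(1,2) | ant2:(3,0)->N->(2,0)
  grid max=2 at (2,2)
Step 3: ant0:(0,1)->E->(0,2) | ant1:(1,2)->S->(2,2) | ant2:(2,0)->S->(3,0)
  grid max=3 at (2,2)
Step 4: ant0:(0,2)->E->(0,3) | ant1:(2,2)->N->(1,2) | ant2:(3,0)->N->(2,0)
  grid max=2 at (2,2)
Step 5: ant0:(0,3)->S->(1,3) | ant1:(1,2)->S->(2,2) | ant2:(2,0)->S->(3,0)
  grid max=3 at (2,2)
Step 6: ant0:(1,3)->N->(0,3) | ant1:(2,2)->N->(1,2) | ant2:(3,0)->N->(2,0)
  grid max=2 at (2,2)
Final grid:
  0 0 0 1
  0 0 1 0
  1 0 2 0
  2 0 0 0
  0 0 0 0
Max pheromone 2 at (2,2)

Answer: (2,2)=2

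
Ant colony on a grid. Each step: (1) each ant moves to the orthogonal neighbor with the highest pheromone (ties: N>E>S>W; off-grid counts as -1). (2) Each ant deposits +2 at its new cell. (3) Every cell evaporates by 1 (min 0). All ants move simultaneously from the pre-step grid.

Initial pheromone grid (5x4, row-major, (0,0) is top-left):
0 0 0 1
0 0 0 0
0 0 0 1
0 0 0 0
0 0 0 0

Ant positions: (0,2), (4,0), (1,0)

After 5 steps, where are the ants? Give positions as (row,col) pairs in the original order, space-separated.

Step 1: ant0:(0,2)->E->(0,3) | ant1:(4,0)->N->(3,0) | ant2:(1,0)->N->(0,0)
  grid max=2 at (0,3)
Step 2: ant0:(0,3)->S->(1,3) | ant1:(3,0)->N->(2,0) | ant2:(0,0)->E->(0,1)
  grid max=1 at (0,1)
Step 3: ant0:(1,3)->N->(0,3) | ant1:(2,0)->N->(1,0) | ant2:(0,1)->E->(0,2)
  grid max=2 at (0,3)
Step 4: ant0:(0,3)->W->(0,2) | ant1:(1,0)->N->(0,0) | ant2:(0,2)->E->(0,3)
  grid max=3 at (0,3)
Step 5: ant0:(0,2)->E->(0,3) | ant1:(0,0)->E->(0,1) | ant2:(0,3)->W->(0,2)
  grid max=4 at (0,3)

(0,3) (0,1) (0,2)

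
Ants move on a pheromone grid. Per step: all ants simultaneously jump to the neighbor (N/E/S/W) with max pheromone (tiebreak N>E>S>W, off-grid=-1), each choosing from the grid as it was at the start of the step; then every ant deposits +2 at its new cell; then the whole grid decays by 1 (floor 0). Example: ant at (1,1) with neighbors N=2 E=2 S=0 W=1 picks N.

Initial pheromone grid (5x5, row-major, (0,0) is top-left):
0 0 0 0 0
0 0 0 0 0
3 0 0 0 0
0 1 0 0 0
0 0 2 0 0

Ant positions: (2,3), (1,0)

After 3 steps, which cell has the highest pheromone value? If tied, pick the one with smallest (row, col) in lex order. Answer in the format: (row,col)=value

Answer: (2,0)=4

Derivation:
Step 1: ant0:(2,3)->N->(1,3) | ant1:(1,0)->S->(2,0)
  grid max=4 at (2,0)
Step 2: ant0:(1,3)->N->(0,3) | ant1:(2,0)->N->(1,0)
  grid max=3 at (2,0)
Step 3: ant0:(0,3)->E->(0,4) | ant1:(1,0)->S->(2,0)
  grid max=4 at (2,0)
Final grid:
  0 0 0 0 1
  0 0 0 0 0
  4 0 0 0 0
  0 0 0 0 0
  0 0 0 0 0
Max pheromone 4 at (2,0)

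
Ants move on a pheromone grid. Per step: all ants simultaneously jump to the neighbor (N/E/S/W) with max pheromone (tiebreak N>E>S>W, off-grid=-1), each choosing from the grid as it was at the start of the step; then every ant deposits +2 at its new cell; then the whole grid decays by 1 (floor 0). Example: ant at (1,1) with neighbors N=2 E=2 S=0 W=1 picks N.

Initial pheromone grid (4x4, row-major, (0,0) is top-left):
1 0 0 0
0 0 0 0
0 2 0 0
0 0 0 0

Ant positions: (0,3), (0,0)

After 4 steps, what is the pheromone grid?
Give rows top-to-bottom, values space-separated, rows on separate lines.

After step 1: ants at (1,3),(0,1)
  0 1 0 0
  0 0 0 1
  0 1 0 0
  0 0 0 0
After step 2: ants at (0,3),(0,2)
  0 0 1 1
  0 0 0 0
  0 0 0 0
  0 0 0 0
After step 3: ants at (0,2),(0,3)
  0 0 2 2
  0 0 0 0
  0 0 0 0
  0 0 0 0
After step 4: ants at (0,3),(0,2)
  0 0 3 3
  0 0 0 0
  0 0 0 0
  0 0 0 0

0 0 3 3
0 0 0 0
0 0 0 0
0 0 0 0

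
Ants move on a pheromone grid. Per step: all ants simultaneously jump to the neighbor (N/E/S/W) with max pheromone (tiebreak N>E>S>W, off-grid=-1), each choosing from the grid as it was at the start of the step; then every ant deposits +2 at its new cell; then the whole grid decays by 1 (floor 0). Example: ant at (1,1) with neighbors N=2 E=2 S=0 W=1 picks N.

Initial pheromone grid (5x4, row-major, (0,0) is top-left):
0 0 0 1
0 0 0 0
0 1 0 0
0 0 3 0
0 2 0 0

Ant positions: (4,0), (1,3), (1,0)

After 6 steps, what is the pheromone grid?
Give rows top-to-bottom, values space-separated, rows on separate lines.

After step 1: ants at (4,1),(0,3),(0,0)
  1 0 0 2
  0 0 0 0
  0 0 0 0
  0 0 2 0
  0 3 0 0
After step 2: ants at (3,1),(1,3),(0,1)
  0 1 0 1
  0 0 0 1
  0 0 0 0
  0 1 1 0
  0 2 0 0
After step 3: ants at (4,1),(0,3),(0,2)
  0 0 1 2
  0 0 0 0
  0 0 0 0
  0 0 0 0
  0 3 0 0
After step 4: ants at (3,1),(0,2),(0,3)
  0 0 2 3
  0 0 0 0
  0 0 0 0
  0 1 0 0
  0 2 0 0
After step 5: ants at (4,1),(0,3),(0,2)
  0 0 3 4
  0 0 0 0
  0 0 0 0
  0 0 0 0
  0 3 0 0
After step 6: ants at (3,1),(0,2),(0,3)
  0 0 4 5
  0 0 0 0
  0 0 0 0
  0 1 0 0
  0 2 0 0

0 0 4 5
0 0 0 0
0 0 0 0
0 1 0 0
0 2 0 0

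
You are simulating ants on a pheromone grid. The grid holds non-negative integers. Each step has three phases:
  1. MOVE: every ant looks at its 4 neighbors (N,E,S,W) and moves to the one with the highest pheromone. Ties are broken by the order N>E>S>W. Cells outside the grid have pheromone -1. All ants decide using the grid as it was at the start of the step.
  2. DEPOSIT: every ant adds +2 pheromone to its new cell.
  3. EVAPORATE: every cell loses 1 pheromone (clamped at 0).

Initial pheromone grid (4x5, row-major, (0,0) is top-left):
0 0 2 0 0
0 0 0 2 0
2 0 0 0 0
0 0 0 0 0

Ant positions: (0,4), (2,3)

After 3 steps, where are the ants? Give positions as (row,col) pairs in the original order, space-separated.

Step 1: ant0:(0,4)->S->(1,4) | ant1:(2,3)->N->(1,3)
  grid max=3 at (1,3)
Step 2: ant0:(1,4)->W->(1,3) | ant1:(1,3)->E->(1,4)
  grid max=4 at (1,3)
Step 3: ant0:(1,3)->E->(1,4) | ant1:(1,4)->W->(1,3)
  grid max=5 at (1,3)

(1,4) (1,3)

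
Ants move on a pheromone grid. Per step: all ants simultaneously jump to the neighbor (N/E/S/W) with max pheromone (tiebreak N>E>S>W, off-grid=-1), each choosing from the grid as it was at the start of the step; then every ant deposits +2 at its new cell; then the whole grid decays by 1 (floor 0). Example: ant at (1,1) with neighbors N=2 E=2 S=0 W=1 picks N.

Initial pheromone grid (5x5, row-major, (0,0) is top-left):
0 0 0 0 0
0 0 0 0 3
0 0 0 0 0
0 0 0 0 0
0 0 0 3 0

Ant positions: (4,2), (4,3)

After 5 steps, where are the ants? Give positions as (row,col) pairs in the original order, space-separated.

Step 1: ant0:(4,2)->E->(4,3) | ant1:(4,3)->N->(3,3)
  grid max=4 at (4,3)
Step 2: ant0:(4,3)->N->(3,3) | ant1:(3,3)->S->(4,3)
  grid max=5 at (4,3)
Step 3: ant0:(3,3)->S->(4,3) | ant1:(4,3)->N->(3,3)
  grid max=6 at (4,3)
Step 4: ant0:(4,3)->N->(3,3) | ant1:(3,3)->S->(4,3)
  grid max=7 at (4,3)
Step 5: ant0:(3,3)->S->(4,3) | ant1:(4,3)->N->(3,3)
  grid max=8 at (4,3)

(4,3) (3,3)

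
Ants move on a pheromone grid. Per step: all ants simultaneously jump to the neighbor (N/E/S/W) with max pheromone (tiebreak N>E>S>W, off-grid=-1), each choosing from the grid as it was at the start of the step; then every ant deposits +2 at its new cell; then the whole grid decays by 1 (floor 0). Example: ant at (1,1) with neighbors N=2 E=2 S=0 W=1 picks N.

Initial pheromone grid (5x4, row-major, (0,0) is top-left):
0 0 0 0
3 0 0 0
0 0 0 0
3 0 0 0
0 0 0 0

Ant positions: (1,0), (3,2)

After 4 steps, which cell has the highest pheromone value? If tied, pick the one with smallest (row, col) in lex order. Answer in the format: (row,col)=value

Answer: (1,0)=3

Derivation:
Step 1: ant0:(1,0)->N->(0,0) | ant1:(3,2)->N->(2,2)
  grid max=2 at (1,0)
Step 2: ant0:(0,0)->S->(1,0) | ant1:(2,2)->N->(1,2)
  grid max=3 at (1,0)
Step 3: ant0:(1,0)->N->(0,0) | ant1:(1,2)->N->(0,2)
  grid max=2 at (1,0)
Step 4: ant0:(0,0)->S->(1,0) | ant1:(0,2)->E->(0,3)
  grid max=3 at (1,0)
Final grid:
  0 0 0 1
  3 0 0 0
  0 0 0 0
  0 0 0 0
  0 0 0 0
Max pheromone 3 at (1,0)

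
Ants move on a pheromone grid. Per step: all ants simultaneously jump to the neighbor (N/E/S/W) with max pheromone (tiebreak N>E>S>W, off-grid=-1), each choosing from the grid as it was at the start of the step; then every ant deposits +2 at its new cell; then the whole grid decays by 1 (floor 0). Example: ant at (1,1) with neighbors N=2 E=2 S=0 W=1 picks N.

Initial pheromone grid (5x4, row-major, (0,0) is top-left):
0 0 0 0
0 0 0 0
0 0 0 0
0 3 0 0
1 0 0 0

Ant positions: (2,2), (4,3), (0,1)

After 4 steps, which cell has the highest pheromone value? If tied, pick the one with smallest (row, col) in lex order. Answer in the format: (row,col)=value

Step 1: ant0:(2,2)->N->(1,2) | ant1:(4,3)->N->(3,3) | ant2:(0,1)->E->(0,2)
  grid max=2 at (3,1)
Step 2: ant0:(1,2)->N->(0,2) | ant1:(3,3)->N->(2,3) | ant2:(0,2)->S->(1,2)
  grid max=2 at (0,2)
Step 3: ant0:(0,2)->S->(1,2) | ant1:(2,3)->N->(1,3) | ant2:(1,2)->N->(0,2)
  grid max=3 at (0,2)
Step 4: ant0:(1,2)->N->(0,2) | ant1:(1,3)->W->(1,2) | ant2:(0,2)->S->(1,2)
  grid max=6 at (1,2)
Final grid:
  0 0 4 0
  0 0 6 0
  0 0 0 0
  0 0 0 0
  0 0 0 0
Max pheromone 6 at (1,2)

Answer: (1,2)=6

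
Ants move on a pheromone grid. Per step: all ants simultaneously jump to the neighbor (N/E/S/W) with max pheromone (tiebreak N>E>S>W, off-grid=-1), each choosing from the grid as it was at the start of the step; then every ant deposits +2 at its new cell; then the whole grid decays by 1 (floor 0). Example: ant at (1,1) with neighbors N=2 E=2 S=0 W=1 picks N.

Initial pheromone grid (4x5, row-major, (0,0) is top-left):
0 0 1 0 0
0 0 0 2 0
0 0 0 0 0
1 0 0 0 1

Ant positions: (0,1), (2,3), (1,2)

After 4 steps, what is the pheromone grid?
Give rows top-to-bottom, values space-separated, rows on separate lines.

After step 1: ants at (0,2),(1,3),(1,3)
  0 0 2 0 0
  0 0 0 5 0
  0 0 0 0 0
  0 0 0 0 0
After step 2: ants at (0,3),(0,3),(0,3)
  0 0 1 5 0
  0 0 0 4 0
  0 0 0 0 0
  0 0 0 0 0
After step 3: ants at (1,3),(1,3),(1,3)
  0 0 0 4 0
  0 0 0 9 0
  0 0 0 0 0
  0 0 0 0 0
After step 4: ants at (0,3),(0,3),(0,3)
  0 0 0 9 0
  0 0 0 8 0
  0 0 0 0 0
  0 0 0 0 0

0 0 0 9 0
0 0 0 8 0
0 0 0 0 0
0 0 0 0 0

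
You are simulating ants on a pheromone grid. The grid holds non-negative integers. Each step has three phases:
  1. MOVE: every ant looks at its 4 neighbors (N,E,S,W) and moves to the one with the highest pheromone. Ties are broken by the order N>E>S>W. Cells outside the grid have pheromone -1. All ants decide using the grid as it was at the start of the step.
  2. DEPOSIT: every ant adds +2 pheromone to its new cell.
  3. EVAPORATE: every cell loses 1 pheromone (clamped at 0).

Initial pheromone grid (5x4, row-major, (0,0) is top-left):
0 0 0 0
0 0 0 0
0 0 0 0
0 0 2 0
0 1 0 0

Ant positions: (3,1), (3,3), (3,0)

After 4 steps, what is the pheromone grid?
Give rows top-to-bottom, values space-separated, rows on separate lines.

After step 1: ants at (3,2),(3,2),(2,0)
  0 0 0 0
  0 0 0 0
  1 0 0 0
  0 0 5 0
  0 0 0 0
After step 2: ants at (2,2),(2,2),(1,0)
  0 0 0 0
  1 0 0 0
  0 0 3 0
  0 0 4 0
  0 0 0 0
After step 3: ants at (3,2),(3,2),(0,0)
  1 0 0 0
  0 0 0 0
  0 0 2 0
  0 0 7 0
  0 0 0 0
After step 4: ants at (2,2),(2,2),(0,1)
  0 1 0 0
  0 0 0 0
  0 0 5 0
  0 0 6 0
  0 0 0 0

0 1 0 0
0 0 0 0
0 0 5 0
0 0 6 0
0 0 0 0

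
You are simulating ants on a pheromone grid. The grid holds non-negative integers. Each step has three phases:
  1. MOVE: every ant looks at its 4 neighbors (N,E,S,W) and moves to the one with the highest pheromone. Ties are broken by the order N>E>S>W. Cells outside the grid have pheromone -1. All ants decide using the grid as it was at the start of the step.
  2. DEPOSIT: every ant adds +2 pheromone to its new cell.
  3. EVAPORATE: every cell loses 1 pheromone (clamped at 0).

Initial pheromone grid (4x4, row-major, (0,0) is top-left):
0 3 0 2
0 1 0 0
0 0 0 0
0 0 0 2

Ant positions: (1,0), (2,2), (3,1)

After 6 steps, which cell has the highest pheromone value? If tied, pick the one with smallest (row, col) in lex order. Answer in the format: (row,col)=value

Answer: (1,1)=13

Derivation:
Step 1: ant0:(1,0)->E->(1,1) | ant1:(2,2)->N->(1,2) | ant2:(3,1)->N->(2,1)
  grid max=2 at (0,1)
Step 2: ant0:(1,1)->N->(0,1) | ant1:(1,2)->W->(1,1) | ant2:(2,1)->N->(1,1)
  grid max=5 at (1,1)
Step 3: ant0:(0,1)->S->(1,1) | ant1:(1,1)->N->(0,1) | ant2:(1,1)->N->(0,1)
  grid max=6 at (0,1)
Step 4: ant0:(1,1)->N->(0,1) | ant1:(0,1)->S->(1,1) | ant2:(0,1)->S->(1,1)
  grid max=9 at (1,1)
Step 5: ant0:(0,1)->S->(1,1) | ant1:(1,1)->N->(0,1) | ant2:(1,1)->N->(0,1)
  grid max=10 at (0,1)
Step 6: ant0:(1,1)->N->(0,1) | ant1:(0,1)->S->(1,1) | ant2:(0,1)->S->(1,1)
  grid max=13 at (1,1)
Final grid:
  0 11 0 0
  0 13 0 0
  0 0 0 0
  0 0 0 0
Max pheromone 13 at (1,1)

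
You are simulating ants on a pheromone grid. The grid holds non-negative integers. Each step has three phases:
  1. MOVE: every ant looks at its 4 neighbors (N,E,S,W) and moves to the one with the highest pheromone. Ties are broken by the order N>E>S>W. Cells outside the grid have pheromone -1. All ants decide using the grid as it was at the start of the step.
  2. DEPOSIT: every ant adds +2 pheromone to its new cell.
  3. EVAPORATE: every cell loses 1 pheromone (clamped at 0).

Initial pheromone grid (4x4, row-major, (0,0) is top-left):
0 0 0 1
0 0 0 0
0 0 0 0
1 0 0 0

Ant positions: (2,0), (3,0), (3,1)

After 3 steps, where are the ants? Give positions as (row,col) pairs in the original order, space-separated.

Step 1: ant0:(2,0)->S->(3,0) | ant1:(3,0)->N->(2,0) | ant2:(3,1)->W->(3,0)
  grid max=4 at (3,0)
Step 2: ant0:(3,0)->N->(2,0) | ant1:(2,0)->S->(3,0) | ant2:(3,0)->N->(2,0)
  grid max=5 at (3,0)
Step 3: ant0:(2,0)->S->(3,0) | ant1:(3,0)->N->(2,0) | ant2:(2,0)->S->(3,0)
  grid max=8 at (3,0)

(3,0) (2,0) (3,0)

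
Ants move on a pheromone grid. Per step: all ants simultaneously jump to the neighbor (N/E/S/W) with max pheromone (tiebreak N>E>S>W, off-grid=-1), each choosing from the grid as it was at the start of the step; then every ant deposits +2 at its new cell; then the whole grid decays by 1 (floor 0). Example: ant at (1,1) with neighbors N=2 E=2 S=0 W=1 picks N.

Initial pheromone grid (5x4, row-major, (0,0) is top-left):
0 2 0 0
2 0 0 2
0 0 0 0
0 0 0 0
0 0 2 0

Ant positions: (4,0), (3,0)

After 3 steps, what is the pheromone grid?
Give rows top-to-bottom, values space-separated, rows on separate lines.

After step 1: ants at (3,0),(2,0)
  0 1 0 0
  1 0 0 1
  1 0 0 0
  1 0 0 0
  0 0 1 0
After step 2: ants at (2,0),(1,0)
  0 0 0 0
  2 0 0 0
  2 0 0 0
  0 0 0 0
  0 0 0 0
After step 3: ants at (1,0),(2,0)
  0 0 0 0
  3 0 0 0
  3 0 0 0
  0 0 0 0
  0 0 0 0

0 0 0 0
3 0 0 0
3 0 0 0
0 0 0 0
0 0 0 0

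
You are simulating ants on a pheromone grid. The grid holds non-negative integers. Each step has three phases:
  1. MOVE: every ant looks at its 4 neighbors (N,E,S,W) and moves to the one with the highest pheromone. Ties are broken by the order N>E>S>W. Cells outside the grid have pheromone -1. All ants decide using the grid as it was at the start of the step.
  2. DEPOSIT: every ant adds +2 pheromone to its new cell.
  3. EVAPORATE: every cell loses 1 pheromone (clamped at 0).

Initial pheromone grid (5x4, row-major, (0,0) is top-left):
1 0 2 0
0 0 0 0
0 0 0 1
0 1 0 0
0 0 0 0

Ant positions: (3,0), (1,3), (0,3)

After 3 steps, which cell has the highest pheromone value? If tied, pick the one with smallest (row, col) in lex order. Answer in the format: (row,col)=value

Answer: (0,2)=3

Derivation:
Step 1: ant0:(3,0)->E->(3,1) | ant1:(1,3)->S->(2,3) | ant2:(0,3)->W->(0,2)
  grid max=3 at (0,2)
Step 2: ant0:(3,1)->N->(2,1) | ant1:(2,3)->N->(1,3) | ant2:(0,2)->E->(0,3)
  grid max=2 at (0,2)
Step 3: ant0:(2,1)->S->(3,1) | ant1:(1,3)->N->(0,3) | ant2:(0,3)->W->(0,2)
  grid max=3 at (0,2)
Final grid:
  0 0 3 2
  0 0 0 0
  0 0 0 0
  0 2 0 0
  0 0 0 0
Max pheromone 3 at (0,2)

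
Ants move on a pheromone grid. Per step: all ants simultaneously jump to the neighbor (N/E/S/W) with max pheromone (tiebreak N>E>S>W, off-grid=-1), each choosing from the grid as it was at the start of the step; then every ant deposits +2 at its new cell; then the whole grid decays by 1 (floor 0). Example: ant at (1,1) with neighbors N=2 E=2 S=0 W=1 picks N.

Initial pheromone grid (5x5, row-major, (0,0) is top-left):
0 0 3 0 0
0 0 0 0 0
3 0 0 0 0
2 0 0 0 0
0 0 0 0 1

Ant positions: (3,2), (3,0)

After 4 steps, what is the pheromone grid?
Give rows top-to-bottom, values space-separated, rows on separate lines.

After step 1: ants at (2,2),(2,0)
  0 0 2 0 0
  0 0 0 0 0
  4 0 1 0 0
  1 0 0 0 0
  0 0 0 0 0
After step 2: ants at (1,2),(3,0)
  0 0 1 0 0
  0 0 1 0 0
  3 0 0 0 0
  2 0 0 0 0
  0 0 0 0 0
After step 3: ants at (0,2),(2,0)
  0 0 2 0 0
  0 0 0 0 0
  4 0 0 0 0
  1 0 0 0 0
  0 0 0 0 0
After step 4: ants at (0,3),(3,0)
  0 0 1 1 0
  0 0 0 0 0
  3 0 0 0 0
  2 0 0 0 0
  0 0 0 0 0

0 0 1 1 0
0 0 0 0 0
3 0 0 0 0
2 0 0 0 0
0 0 0 0 0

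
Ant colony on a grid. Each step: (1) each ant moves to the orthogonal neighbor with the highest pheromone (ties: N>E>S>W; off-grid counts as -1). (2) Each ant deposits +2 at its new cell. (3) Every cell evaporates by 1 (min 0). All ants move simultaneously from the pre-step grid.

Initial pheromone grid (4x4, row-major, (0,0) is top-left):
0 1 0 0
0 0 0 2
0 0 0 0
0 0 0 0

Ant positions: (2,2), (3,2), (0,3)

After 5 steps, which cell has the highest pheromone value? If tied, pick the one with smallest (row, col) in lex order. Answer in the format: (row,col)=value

Answer: (1,3)=11

Derivation:
Step 1: ant0:(2,2)->N->(1,2) | ant1:(3,2)->N->(2,2) | ant2:(0,3)->S->(1,3)
  grid max=3 at (1,3)
Step 2: ant0:(1,2)->E->(1,3) | ant1:(2,2)->N->(1,2) | ant2:(1,3)->W->(1,2)
  grid max=4 at (1,2)
Step 3: ant0:(1,3)->W->(1,2) | ant1:(1,2)->E->(1,3) | ant2:(1,2)->E->(1,3)
  grid max=7 at (1,3)
Step 4: ant0:(1,2)->E->(1,3) | ant1:(1,3)->W->(1,2) | ant2:(1,3)->W->(1,2)
  grid max=8 at (1,2)
Step 5: ant0:(1,3)->W->(1,2) | ant1:(1,2)->E->(1,3) | ant2:(1,2)->E->(1,3)
  grid max=11 at (1,3)
Final grid:
  0 0 0 0
  0 0 9 11
  0 0 0 0
  0 0 0 0
Max pheromone 11 at (1,3)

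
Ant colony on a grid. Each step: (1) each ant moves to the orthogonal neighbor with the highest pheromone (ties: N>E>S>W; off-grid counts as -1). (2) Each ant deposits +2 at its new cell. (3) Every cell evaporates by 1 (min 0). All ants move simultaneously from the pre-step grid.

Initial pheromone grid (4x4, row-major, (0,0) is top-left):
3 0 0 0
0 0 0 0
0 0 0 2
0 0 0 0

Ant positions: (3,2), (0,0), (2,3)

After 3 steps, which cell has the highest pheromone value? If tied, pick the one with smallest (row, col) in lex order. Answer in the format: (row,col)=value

Answer: (1,3)=3

Derivation:
Step 1: ant0:(3,2)->N->(2,2) | ant1:(0,0)->E->(0,1) | ant2:(2,3)->N->(1,3)
  grid max=2 at (0,0)
Step 2: ant0:(2,2)->E->(2,3) | ant1:(0,1)->W->(0,0) | ant2:(1,3)->S->(2,3)
  grid max=4 at (2,3)
Step 3: ant0:(2,3)->N->(1,3) | ant1:(0,0)->E->(0,1) | ant2:(2,3)->N->(1,3)
  grid max=3 at (1,3)
Final grid:
  2 1 0 0
  0 0 0 3
  0 0 0 3
  0 0 0 0
Max pheromone 3 at (1,3)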